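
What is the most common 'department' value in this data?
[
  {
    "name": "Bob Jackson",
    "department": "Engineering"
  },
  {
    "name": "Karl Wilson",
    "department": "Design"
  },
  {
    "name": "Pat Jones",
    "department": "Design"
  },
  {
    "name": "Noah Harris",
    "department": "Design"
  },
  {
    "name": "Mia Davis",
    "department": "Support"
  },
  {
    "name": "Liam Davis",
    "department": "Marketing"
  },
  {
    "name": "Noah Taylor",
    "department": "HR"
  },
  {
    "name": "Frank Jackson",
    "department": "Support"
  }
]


Counting 'department' values across 8 records:

  Design: 3 ###
  Support: 2 ##
  Engineering: 1 #
  Marketing: 1 #
  HR: 1 #

Most common: Design (3 times)

Design (3 times)


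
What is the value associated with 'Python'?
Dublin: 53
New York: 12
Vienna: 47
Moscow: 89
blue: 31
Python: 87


Looking up key 'Python'
Value: 87

87


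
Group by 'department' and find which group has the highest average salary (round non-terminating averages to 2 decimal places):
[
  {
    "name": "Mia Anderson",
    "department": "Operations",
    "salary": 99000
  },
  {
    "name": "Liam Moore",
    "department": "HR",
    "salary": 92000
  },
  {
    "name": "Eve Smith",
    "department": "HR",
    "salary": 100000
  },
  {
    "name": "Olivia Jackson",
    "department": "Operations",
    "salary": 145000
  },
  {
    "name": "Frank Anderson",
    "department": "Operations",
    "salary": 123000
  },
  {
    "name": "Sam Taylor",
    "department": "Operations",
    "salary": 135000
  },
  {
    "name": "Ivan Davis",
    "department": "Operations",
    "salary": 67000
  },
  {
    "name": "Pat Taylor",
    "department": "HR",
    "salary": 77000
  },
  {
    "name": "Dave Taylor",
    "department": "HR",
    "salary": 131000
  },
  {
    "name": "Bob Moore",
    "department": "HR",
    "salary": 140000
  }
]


Group by: department

Groups:
  HR: 5 people, avg salary = 540000/5 = $108000
  Operations: 5 people, avg salary = 569000/5 = $113800

Highest average salary: Operations ($113800)

Operations ($113800)


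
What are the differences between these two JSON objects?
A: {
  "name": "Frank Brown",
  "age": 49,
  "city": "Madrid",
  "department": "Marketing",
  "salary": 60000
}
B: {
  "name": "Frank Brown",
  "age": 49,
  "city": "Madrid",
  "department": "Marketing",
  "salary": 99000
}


Comparing each field (in key order):
  name: same
  age: same
  city: same
  department: same
  salary: DIFFERENT
Differences:
  salary: 60000 -> 99000

1 field(s) changed

1 change: salary


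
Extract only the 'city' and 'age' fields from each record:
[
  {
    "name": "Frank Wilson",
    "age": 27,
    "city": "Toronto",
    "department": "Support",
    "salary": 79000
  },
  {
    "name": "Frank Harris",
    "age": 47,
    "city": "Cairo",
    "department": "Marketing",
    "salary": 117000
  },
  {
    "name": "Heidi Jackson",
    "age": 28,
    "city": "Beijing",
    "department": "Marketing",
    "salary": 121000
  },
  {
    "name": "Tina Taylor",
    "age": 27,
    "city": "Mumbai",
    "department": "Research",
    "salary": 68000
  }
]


Original: 4 records with fields: name, age, city, department, salary
Keep: ['city', 'age']
Drop: ['name', 'department', 'salary']
Result: 4 records, 2 fields each

[
  {
    "city": "Toronto",
    "age": 27
  },
  {
    "city": "Cairo",
    "age": 47
  },
  {
    "city": "Beijing",
    "age": 28
  },
  {
    "city": "Mumbai",
    "age": 27
  }
]


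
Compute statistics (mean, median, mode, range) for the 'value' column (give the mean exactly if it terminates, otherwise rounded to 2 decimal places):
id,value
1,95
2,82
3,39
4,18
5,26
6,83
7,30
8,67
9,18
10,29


Data: [95, 82, 39, 18, 26, 83, 30, 67, 18, 29]
Count: 10
Sum: 487
Mean: 487/10 = 48.7
Sorted: [18, 18, 26, 29, 30, 39, 67, 82, 83, 95]
Median: 34.5
Mode: 18 (2 times)
Range: 95 - 18 = 77
Min: 18, Max: 95

mean=48.7, median=34.5, mode=18, range=77


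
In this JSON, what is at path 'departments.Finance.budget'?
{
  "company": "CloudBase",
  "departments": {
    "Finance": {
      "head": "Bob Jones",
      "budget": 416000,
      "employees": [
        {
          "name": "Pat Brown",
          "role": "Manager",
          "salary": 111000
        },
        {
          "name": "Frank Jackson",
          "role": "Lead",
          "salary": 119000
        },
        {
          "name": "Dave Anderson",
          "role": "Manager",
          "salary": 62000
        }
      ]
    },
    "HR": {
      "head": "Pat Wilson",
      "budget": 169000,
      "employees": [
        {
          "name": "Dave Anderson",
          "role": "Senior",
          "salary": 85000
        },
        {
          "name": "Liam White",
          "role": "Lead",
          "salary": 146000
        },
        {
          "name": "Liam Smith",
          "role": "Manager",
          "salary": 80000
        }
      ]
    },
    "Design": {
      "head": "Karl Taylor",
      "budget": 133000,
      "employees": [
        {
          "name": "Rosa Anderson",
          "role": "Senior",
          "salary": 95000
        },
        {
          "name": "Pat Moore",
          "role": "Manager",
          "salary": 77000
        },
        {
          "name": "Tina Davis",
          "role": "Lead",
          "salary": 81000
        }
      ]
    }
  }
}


Path: departments.Finance.budget

Navigate:
  -> departments
  -> Finance
  -> budget = 416000

416000


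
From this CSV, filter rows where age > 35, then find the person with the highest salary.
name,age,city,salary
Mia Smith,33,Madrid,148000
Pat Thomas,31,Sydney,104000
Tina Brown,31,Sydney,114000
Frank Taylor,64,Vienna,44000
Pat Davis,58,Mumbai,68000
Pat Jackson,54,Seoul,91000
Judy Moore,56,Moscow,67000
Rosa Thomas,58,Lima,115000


Filter: age > 35
Sort by: salary (descending)

Filtered records (5):
  Rosa Thomas, age 58, salary $115000
  Pat Jackson, age 54, salary $91000
  Pat Davis, age 58, salary $68000
  Judy Moore, age 56, salary $67000
  Frank Taylor, age 64, salary $44000

Highest salary: Rosa Thomas ($115000)

Rosa Thomas


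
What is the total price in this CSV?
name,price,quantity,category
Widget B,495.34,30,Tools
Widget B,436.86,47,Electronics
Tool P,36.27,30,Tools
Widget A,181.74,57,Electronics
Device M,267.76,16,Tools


Computing total price:
Values: [495.34, 436.86, 36.27, 181.74, 267.76]
Sum = 1417.97

1417.97


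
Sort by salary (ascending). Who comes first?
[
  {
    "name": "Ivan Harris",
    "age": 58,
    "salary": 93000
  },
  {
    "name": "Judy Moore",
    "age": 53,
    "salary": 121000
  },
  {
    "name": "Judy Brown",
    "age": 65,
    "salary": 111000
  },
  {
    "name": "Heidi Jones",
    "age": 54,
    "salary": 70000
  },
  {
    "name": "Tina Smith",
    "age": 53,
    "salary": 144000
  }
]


Sort by: salary (ascending)

Sorted order:
  1. Heidi Jones (salary = 70000)
  2. Ivan Harris (salary = 93000)
  3. Judy Brown (salary = 111000)
  4. Judy Moore (salary = 121000)
  5. Tina Smith (salary = 144000)

First: Heidi Jones

Heidi Jones


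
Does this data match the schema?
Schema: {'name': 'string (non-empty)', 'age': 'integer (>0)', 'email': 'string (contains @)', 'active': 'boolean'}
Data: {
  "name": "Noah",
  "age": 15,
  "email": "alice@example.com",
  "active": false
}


Validating each field against schema:
  name: OK (non-empty string)
  age: OK (positive integer)
  email: OK (string with @)
  active: OK (boolean)

Result: VALID

VALID


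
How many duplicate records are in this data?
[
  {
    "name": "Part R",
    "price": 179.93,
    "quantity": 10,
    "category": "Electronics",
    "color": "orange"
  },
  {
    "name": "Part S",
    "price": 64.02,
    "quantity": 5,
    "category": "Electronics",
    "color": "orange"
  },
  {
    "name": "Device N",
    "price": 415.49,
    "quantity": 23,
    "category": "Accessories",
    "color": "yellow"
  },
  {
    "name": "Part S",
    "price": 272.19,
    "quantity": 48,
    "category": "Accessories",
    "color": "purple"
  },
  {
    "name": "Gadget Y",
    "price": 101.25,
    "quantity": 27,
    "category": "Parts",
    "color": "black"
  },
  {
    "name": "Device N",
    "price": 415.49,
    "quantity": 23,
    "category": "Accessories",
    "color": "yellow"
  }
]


Checking 6 records for duplicates:

  Row 1: Part R ($179.93, qty 10)
  Row 2: Part S ($64.02, qty 5)
  Row 3: Device N ($415.49, qty 23)
  Row 4: Part S ($272.19, qty 48)
  Row 5: Gadget Y ($101.25, qty 27)
  Row 6: Device N ($415.49, qty 23) <-- DUPLICATE

Duplicates found: 1
Unique records: 5

1 duplicates, 5 unique


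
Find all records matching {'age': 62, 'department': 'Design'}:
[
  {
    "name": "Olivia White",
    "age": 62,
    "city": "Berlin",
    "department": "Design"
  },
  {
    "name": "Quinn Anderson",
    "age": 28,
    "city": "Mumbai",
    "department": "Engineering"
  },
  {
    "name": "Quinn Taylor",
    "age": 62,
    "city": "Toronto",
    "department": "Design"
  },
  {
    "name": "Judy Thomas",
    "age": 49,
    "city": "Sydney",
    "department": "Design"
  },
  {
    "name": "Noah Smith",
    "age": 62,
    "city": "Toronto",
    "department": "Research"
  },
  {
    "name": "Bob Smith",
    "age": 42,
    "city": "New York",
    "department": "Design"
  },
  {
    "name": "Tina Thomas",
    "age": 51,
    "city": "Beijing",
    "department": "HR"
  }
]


Search criteria: {'age': 62, 'department': 'Design'}

Checking 7 records:
  Olivia White: {age: 62, department: Design} <-- MATCH
  Quinn Anderson: {age: 28, department: Engineering}
  Quinn Taylor: {age: 62, department: Design} <-- MATCH
  Judy Thomas: {age: 49, department: Design}
  Noah Smith: {age: 62, department: Research}
  Bob Smith: {age: 42, department: Design}
  Tina Thomas: {age: 51, department: HR}

Matches: ["Olivia White", "Quinn Taylor"]

["Olivia White", "Quinn Taylor"]


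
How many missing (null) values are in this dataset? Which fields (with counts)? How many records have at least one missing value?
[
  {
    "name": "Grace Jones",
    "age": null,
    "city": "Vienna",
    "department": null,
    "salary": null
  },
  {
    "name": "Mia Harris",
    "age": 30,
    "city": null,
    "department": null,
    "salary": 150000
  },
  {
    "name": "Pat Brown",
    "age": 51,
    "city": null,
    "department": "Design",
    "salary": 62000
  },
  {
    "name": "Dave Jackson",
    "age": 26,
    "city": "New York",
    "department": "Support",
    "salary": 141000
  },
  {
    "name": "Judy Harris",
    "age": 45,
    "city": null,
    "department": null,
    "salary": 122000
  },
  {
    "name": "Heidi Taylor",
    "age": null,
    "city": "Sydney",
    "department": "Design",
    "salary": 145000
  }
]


Checking for missing (null) values in 6 records:

  Grace Jones: age, department, salary
  Mia Harris: city, department
  Pat Brown: city
  Dave Jackson: complete
  Judy Harris: city, department
  Heidi Taylor: age

Per field:
  name: 0 missing
  age: 2 missing
  city: 3 missing
  department: 3 missing
  salary: 1 missing

Total missing values: 9
Records with any missing: 5

9 missing values (age: 2, city: 3, department: 3, salary: 1); 5 incomplete records


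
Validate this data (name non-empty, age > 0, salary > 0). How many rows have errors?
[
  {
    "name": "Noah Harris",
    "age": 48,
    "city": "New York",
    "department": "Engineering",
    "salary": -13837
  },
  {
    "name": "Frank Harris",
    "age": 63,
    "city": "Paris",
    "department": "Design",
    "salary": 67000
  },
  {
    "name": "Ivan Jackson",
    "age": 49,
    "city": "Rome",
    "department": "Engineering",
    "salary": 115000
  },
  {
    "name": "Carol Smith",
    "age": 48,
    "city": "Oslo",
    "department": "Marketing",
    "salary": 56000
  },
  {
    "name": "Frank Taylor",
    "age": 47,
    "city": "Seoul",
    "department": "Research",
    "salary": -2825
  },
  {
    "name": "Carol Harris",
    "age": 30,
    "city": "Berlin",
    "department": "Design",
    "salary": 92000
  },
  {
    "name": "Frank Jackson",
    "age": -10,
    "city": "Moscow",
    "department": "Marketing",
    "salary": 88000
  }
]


Validating 7 records:
Rules: name non-empty, age > 0, salary > 0

  Row 1 (Noah Harris): negative salary: -13837
  Row 2 (Frank Harris): OK
  Row 3 (Ivan Jackson): OK
  Row 4 (Carol Smith): OK
  Row 5 (Frank Taylor): negative salary: -2825
  Row 6 (Carol Harris): OK
  Row 7 (Frank Jackson): negative age: -10

Total errors: 3

3 errors


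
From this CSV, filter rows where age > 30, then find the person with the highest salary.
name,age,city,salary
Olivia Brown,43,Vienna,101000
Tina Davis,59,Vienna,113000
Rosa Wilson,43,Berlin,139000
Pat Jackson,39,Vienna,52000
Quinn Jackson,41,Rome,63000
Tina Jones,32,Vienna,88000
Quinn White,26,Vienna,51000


Filter: age > 30
Sort by: salary (descending)

Filtered records (6):
  Rosa Wilson, age 43, salary $139000
  Tina Davis, age 59, salary $113000
  Olivia Brown, age 43, salary $101000
  Tina Jones, age 32, salary $88000
  Quinn Jackson, age 41, salary $63000
  Pat Jackson, age 39, salary $52000

Highest salary: Rosa Wilson ($139000)

Rosa Wilson


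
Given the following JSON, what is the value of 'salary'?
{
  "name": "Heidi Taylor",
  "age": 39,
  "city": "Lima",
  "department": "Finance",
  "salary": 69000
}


Looking up field 'salary'
Value: 69000

69000


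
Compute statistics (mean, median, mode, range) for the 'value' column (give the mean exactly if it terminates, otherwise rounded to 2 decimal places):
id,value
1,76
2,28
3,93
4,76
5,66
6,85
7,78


Data: [76, 28, 93, 76, 66, 85, 78]
Count: 7
Sum: 502
Mean: 502/7 ≈ 71.71 (rounded to 2 decimal places)
Sorted: [28, 66, 76, 76, 78, 85, 93]
Median: 76.0
Mode: 76 (2 times)
Range: 93 - 28 = 65
Min: 28, Max: 93

mean≈71.71, median=76.0, mode=76, range=65


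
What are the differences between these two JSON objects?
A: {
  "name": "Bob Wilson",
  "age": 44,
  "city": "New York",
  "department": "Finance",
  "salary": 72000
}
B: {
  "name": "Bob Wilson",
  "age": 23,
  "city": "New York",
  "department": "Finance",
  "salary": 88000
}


Comparing each field (in key order):
  name: same
  age: DIFFERENT
  city: same
  department: same
  salary: DIFFERENT
Differences:
  age: 44 -> 23
  salary: 72000 -> 88000

2 field(s) changed

2 changes: age, salary


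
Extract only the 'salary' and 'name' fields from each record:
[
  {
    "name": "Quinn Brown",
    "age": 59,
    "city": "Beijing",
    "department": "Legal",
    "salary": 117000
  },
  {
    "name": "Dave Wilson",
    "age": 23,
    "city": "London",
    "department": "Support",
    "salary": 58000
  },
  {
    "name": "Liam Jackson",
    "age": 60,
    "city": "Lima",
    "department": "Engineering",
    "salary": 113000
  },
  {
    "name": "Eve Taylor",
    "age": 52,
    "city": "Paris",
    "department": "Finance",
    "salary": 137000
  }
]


Original: 4 records with fields: name, age, city, department, salary
Keep: ['salary', 'name']
Drop: ['age', 'city', 'department']
Result: 4 records, 2 fields each

[
  {
    "salary": 117000,
    "name": "Quinn Brown"
  },
  {
    "salary": 58000,
    "name": "Dave Wilson"
  },
  {
    "salary": 113000,
    "name": "Liam Jackson"
  },
  {
    "salary": 137000,
    "name": "Eve Taylor"
  }
]


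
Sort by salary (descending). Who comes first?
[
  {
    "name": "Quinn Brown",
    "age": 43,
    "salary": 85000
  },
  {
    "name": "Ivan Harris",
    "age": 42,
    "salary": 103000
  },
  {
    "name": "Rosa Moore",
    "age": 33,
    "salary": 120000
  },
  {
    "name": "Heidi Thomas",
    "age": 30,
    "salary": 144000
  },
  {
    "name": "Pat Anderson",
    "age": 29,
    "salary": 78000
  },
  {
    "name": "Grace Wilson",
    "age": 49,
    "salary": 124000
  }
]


Sort by: salary (descending)

Sorted order:
  1. Heidi Thomas (salary = 144000)
  2. Grace Wilson (salary = 124000)
  3. Rosa Moore (salary = 120000)
  4. Ivan Harris (salary = 103000)
  5. Quinn Brown (salary = 85000)
  6. Pat Anderson (salary = 78000)

First: Heidi Thomas

Heidi Thomas


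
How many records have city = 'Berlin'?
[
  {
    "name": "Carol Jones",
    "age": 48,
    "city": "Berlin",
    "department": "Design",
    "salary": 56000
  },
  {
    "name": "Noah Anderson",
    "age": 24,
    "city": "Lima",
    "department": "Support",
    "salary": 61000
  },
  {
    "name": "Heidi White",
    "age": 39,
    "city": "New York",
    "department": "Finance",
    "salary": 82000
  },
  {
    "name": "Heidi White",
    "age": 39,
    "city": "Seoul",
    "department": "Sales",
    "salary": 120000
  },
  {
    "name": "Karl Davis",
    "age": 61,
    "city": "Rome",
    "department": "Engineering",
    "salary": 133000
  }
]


Data: 5 records
Condition: city = 'Berlin'

Checking each record:
  Carol Jones: Berlin MATCH
  Noah Anderson: Lima
  Heidi White: New York
  Heidi White: Seoul
  Karl Davis: Rome

Count: 1

1


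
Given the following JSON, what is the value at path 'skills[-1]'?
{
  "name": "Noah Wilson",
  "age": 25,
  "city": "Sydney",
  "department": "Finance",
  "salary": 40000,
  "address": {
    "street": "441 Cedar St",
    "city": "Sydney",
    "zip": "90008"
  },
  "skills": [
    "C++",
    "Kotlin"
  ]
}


Query: skills[-1]
Path: skills -> last element
Value: Kotlin

Kotlin


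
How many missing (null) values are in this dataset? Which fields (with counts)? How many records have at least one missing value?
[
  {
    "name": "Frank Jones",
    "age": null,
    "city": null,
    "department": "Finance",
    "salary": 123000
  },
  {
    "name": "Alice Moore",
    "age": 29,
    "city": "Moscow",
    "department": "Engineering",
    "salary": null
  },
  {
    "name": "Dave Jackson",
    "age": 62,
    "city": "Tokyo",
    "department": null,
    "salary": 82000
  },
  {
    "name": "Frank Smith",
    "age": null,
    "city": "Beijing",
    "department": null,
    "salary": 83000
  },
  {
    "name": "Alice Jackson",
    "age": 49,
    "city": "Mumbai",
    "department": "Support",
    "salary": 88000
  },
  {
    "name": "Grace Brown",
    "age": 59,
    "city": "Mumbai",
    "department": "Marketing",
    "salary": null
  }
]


Checking for missing (null) values in 6 records:

  Frank Jones: age, city
  Alice Moore: salary
  Dave Jackson: department
  Frank Smith: age, department
  Alice Jackson: complete
  Grace Brown: salary

Per field:
  name: 0 missing
  age: 2 missing
  city: 1 missing
  department: 2 missing
  salary: 2 missing

Total missing values: 7
Records with any missing: 5

7 missing values (age: 2, city: 1, department: 2, salary: 2); 5 incomplete records


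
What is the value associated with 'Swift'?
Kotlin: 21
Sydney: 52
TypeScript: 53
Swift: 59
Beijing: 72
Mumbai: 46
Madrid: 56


Looking up key 'Swift'
Value: 59

59


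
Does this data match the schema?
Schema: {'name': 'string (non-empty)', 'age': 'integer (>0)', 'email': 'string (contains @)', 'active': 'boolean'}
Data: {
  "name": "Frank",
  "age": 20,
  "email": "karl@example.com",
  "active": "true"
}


Validating each field against schema:
  name: OK (non-empty string)
  age: OK (positive integer)
  email: OK (string with @)
  active: FAIL ("true" is not a boolean)

Result: INVALID (1 error: active)

INVALID (1 error: active)


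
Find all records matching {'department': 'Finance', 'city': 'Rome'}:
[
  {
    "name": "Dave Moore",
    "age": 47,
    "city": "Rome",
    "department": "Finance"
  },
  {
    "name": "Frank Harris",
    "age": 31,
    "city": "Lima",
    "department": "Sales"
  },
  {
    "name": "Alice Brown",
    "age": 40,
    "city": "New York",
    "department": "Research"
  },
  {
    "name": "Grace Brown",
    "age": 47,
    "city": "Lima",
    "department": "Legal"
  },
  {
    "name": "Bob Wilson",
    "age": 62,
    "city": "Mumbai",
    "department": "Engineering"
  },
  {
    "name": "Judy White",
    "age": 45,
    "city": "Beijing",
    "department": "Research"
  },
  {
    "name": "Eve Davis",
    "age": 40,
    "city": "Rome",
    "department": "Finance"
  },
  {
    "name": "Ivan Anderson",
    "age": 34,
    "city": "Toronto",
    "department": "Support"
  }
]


Search criteria: {'department': 'Finance', 'city': 'Rome'}

Checking 8 records:
  Dave Moore: {department: Finance, city: Rome} <-- MATCH
  Frank Harris: {department: Sales, city: Lima}
  Alice Brown: {department: Research, city: New York}
  Grace Brown: {department: Legal, city: Lima}
  Bob Wilson: {department: Engineering, city: Mumbai}
  Judy White: {department: Research, city: Beijing}
  Eve Davis: {department: Finance, city: Rome} <-- MATCH
  Ivan Anderson: {department: Support, city: Toronto}

Matches: ["Dave Moore", "Eve Davis"]

["Dave Moore", "Eve Davis"]


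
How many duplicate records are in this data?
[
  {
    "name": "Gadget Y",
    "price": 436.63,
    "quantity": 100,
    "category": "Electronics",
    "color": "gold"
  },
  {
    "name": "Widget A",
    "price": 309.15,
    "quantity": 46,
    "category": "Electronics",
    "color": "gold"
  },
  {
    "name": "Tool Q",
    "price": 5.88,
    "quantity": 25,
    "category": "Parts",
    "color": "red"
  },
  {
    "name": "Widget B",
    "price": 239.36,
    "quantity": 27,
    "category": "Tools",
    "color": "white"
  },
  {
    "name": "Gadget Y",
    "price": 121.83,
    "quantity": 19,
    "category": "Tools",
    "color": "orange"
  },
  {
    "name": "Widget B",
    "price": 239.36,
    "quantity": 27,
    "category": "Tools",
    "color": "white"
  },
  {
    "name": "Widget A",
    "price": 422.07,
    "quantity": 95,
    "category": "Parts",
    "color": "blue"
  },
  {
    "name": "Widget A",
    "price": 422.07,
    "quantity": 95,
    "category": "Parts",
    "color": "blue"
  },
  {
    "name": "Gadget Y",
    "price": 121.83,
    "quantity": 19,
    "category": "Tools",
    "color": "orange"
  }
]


Checking 9 records for duplicates:

  Row 1: Gadget Y ($436.63, qty 100)
  Row 2: Widget A ($309.15, qty 46)
  Row 3: Tool Q ($5.88, qty 25)
  Row 4: Widget B ($239.36, qty 27)
  Row 5: Gadget Y ($121.83, qty 19)
  Row 6: Widget B ($239.36, qty 27) <-- DUPLICATE
  Row 7: Widget A ($422.07, qty 95)
  Row 8: Widget A ($422.07, qty 95) <-- DUPLICATE
  Row 9: Gadget Y ($121.83, qty 19) <-- DUPLICATE

Duplicates found: 3
Unique records: 6

3 duplicates, 6 unique


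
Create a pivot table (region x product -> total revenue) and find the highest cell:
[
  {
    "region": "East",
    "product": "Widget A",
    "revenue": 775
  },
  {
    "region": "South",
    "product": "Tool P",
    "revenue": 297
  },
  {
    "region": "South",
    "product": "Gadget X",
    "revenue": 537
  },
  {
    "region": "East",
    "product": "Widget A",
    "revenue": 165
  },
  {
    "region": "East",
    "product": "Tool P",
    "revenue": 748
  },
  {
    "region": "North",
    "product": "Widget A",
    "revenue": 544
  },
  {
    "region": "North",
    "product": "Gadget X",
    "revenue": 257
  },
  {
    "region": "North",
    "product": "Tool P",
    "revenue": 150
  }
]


Pivot: region (rows) x product (columns) -> total revenue

     Gadget X      Tool P        Widget A    
East             0           748           940  
North          257           150           544  
South          537           297             0  

Highest: East / Widget A = $940

East / Widget A = $940


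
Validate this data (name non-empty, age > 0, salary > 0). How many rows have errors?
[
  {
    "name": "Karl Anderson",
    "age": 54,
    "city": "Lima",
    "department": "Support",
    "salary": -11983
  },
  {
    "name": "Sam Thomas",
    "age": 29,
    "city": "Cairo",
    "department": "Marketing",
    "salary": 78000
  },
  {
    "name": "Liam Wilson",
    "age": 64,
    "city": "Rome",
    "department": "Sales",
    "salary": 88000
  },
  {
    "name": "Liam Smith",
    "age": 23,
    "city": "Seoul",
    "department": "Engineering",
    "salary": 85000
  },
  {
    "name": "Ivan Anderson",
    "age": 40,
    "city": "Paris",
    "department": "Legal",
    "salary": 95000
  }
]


Validating 5 records:
Rules: name non-empty, age > 0, salary > 0

  Row 1 (Karl Anderson): negative salary: -11983
  Row 2 (Sam Thomas): OK
  Row 3 (Liam Wilson): OK
  Row 4 (Liam Smith): OK
  Row 5 (Ivan Anderson): OK

Total errors: 1

1 errors


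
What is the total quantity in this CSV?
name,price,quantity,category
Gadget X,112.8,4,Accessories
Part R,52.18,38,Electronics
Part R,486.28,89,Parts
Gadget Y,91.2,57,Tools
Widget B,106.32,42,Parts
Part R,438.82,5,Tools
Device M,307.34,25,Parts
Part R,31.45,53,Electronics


Computing total quantity:
Values: [4, 38, 89, 57, 42, 5, 25, 53]
Sum = 313

313


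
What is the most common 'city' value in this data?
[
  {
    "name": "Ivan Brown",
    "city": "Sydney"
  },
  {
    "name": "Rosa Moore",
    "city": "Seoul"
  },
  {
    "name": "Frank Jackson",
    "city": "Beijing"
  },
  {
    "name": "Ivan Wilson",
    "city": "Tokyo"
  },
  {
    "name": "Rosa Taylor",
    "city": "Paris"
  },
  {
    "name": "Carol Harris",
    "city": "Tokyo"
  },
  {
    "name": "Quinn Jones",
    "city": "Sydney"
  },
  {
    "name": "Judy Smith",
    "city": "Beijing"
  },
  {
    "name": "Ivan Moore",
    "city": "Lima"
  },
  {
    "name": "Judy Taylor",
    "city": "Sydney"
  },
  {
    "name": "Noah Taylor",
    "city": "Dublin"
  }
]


Counting 'city' values across 11 records:

  Sydney: 3 ###
  Beijing: 2 ##
  Tokyo: 2 ##
  Seoul: 1 #
  Paris: 1 #
  Lima: 1 #
  Dublin: 1 #

Most common: Sydney (3 times)

Sydney (3 times)


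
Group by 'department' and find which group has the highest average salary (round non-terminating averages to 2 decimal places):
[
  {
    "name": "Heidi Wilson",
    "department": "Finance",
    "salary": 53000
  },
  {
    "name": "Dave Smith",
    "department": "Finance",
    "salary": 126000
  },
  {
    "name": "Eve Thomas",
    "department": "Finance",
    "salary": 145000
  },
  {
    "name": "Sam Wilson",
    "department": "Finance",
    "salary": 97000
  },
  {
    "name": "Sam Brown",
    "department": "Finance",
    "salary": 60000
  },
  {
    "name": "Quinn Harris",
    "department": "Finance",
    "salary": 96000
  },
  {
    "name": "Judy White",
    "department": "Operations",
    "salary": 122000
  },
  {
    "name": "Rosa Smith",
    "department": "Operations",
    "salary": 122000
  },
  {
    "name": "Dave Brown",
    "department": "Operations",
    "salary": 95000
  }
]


Group by: department

Groups:
  Finance: 6 people, avg salary = 577000/6 ≈ $96166.67
  Operations: 3 people, avg salary = 339000/3 = $113000

Highest average salary: Operations ($113000)

Operations ($113000)


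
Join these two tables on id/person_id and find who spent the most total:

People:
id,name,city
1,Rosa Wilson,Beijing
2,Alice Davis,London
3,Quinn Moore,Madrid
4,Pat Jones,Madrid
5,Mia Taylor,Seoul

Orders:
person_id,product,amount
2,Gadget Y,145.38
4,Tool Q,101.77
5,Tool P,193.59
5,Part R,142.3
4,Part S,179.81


Join on: people.id = orders.person_id

Joined rows:
  Alice Davis (London) bought Gadget Y for $145.38
  Pat Jones (Madrid) bought Tool Q for $101.77
  Mia Taylor (Seoul) bought Tool P for $193.59
  Mia Taylor (Seoul) bought Part R for $142.3
  Pat Jones (Madrid) bought Part S for $179.81

Total per person:
  Mia Taylor: $335.89
  Pat Jones: $281.58
  Alice Davis: $145.38

Top spender: Mia Taylor ($335.89)

Mia Taylor ($335.89)


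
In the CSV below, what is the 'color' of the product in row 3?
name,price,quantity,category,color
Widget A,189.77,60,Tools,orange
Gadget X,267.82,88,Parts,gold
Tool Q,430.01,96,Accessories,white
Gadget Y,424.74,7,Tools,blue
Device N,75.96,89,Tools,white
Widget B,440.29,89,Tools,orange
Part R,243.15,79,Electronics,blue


Query: Row 3 ('Tool Q'), column 'color'
Value: white

white


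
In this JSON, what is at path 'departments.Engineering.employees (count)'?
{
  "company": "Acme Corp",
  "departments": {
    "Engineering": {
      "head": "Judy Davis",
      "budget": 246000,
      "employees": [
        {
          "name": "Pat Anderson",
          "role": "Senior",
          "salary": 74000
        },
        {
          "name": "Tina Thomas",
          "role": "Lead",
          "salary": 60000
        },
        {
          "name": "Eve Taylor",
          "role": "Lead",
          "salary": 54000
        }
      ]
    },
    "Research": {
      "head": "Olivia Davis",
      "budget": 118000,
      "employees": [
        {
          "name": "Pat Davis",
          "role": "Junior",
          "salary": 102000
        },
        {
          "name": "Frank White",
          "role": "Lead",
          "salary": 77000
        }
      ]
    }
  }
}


Path: departments.Engineering.employees (count)

Navigate:
  -> departments
  -> Engineering
  -> employees (array, length 3)

3


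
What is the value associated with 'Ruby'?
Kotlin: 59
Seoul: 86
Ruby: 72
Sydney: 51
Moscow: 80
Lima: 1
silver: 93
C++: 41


Looking up key 'Ruby'
Value: 72

72


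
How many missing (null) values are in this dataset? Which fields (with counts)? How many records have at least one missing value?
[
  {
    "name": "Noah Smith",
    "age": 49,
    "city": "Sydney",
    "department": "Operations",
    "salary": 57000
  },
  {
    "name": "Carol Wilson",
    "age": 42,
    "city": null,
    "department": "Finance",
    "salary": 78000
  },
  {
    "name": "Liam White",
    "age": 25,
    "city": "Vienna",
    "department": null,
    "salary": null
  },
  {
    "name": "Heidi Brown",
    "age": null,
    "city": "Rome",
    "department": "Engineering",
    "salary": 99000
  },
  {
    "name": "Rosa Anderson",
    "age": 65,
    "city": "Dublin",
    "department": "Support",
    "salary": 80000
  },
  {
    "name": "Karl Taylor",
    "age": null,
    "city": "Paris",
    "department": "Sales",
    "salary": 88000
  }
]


Checking for missing (null) values in 6 records:

  Noah Smith: complete
  Carol Wilson: city
  Liam White: department, salary
  Heidi Brown: age
  Rosa Anderson: complete
  Karl Taylor: age

Per field:
  name: 0 missing
  age: 2 missing
  city: 1 missing
  department: 1 missing
  salary: 1 missing

Total missing values: 5
Records with any missing: 4

5 missing values (age: 2, city: 1, department: 1, salary: 1); 4 incomplete records


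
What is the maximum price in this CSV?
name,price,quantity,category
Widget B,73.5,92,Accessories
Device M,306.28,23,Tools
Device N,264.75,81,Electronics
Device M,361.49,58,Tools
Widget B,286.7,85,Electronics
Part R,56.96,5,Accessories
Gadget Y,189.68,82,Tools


Computing maximum price:
Values: [73.5, 306.28, 264.75, 361.49, 286.7, 56.96, 189.68]
Max = 361.49

361.49


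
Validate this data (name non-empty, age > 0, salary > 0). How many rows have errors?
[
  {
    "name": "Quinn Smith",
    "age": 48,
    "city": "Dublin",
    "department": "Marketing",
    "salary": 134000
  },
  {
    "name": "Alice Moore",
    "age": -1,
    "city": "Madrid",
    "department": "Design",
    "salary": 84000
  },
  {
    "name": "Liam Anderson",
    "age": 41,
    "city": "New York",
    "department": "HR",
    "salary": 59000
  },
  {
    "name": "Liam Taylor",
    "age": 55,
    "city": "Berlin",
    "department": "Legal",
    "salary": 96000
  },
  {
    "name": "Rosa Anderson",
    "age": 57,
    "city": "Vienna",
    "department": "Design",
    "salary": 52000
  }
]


Validating 5 records:
Rules: name non-empty, age > 0, salary > 0

  Row 1 (Quinn Smith): OK
  Row 2 (Alice Moore): negative age: -1
  Row 3 (Liam Anderson): OK
  Row 4 (Liam Taylor): OK
  Row 5 (Rosa Anderson): OK

Total errors: 1

1 errors


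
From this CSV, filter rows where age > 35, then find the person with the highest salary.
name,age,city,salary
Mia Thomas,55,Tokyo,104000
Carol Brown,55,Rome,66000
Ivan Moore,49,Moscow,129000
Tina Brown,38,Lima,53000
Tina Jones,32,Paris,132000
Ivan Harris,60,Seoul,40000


Filter: age > 35
Sort by: salary (descending)

Filtered records (5):
  Ivan Moore, age 49, salary $129000
  Mia Thomas, age 55, salary $104000
  Carol Brown, age 55, salary $66000
  Tina Brown, age 38, salary $53000
  Ivan Harris, age 60, salary $40000

Highest salary: Ivan Moore ($129000)

Ivan Moore


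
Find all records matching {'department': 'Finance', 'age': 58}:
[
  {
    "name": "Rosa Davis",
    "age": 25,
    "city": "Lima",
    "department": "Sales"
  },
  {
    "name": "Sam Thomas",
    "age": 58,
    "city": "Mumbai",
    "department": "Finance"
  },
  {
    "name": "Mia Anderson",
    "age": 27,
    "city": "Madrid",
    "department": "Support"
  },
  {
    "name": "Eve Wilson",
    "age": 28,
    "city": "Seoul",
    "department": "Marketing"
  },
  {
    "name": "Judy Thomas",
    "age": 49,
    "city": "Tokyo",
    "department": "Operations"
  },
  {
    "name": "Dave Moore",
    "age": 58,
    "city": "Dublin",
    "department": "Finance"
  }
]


Search criteria: {'department': 'Finance', 'age': 58}

Checking 6 records:
  Rosa Davis: {department: Sales, age: 25}
  Sam Thomas: {department: Finance, age: 58} <-- MATCH
  Mia Anderson: {department: Support, age: 27}
  Eve Wilson: {department: Marketing, age: 28}
  Judy Thomas: {department: Operations, age: 49}
  Dave Moore: {department: Finance, age: 58} <-- MATCH

Matches: ["Sam Thomas", "Dave Moore"]

["Sam Thomas", "Dave Moore"]


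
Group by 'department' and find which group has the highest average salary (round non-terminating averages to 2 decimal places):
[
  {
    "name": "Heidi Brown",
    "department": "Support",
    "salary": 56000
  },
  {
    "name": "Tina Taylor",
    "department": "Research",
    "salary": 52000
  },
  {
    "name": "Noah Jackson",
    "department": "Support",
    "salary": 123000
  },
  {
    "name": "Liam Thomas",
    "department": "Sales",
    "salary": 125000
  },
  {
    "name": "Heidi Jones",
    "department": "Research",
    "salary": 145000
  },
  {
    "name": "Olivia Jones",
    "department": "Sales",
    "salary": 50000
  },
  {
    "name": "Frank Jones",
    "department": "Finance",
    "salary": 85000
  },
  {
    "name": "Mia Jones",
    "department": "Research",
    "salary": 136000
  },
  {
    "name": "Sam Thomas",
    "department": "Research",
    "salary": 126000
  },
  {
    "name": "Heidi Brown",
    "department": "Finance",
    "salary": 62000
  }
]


Group by: department

Groups:
  Finance: 2 people, avg salary = 147000/2 = $73500
  Research: 4 people, avg salary = 459000/4 = $114750
  Sales: 2 people, avg salary = 175000/2 = $87500
  Support: 2 people, avg salary = 179000/2 = $89500

Highest average salary: Research ($114750)

Research ($114750)


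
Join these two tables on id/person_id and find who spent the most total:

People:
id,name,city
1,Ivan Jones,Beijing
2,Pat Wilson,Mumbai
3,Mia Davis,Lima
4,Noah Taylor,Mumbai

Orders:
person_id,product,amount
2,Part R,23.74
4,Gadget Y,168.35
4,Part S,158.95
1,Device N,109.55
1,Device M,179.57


Join on: people.id = orders.person_id

Joined rows:
  Pat Wilson (Mumbai) bought Part R for $23.74
  Noah Taylor (Mumbai) bought Gadget Y for $168.35
  Noah Taylor (Mumbai) bought Part S for $158.95
  Ivan Jones (Beijing) bought Device N for $109.55
  Ivan Jones (Beijing) bought Device M for $179.57

Total per person:
  Noah Taylor: $327.30
  Ivan Jones: $289.12
  Pat Wilson: $23.74

Top spender: Noah Taylor ($327.30)

Noah Taylor ($327.30)


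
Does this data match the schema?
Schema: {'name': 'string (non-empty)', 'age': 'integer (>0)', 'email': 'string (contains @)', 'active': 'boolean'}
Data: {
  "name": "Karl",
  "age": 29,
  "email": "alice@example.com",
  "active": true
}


Validating each field against schema:
  name: OK (non-empty string)
  age: OK (positive integer)
  email: OK (string with @)
  active: OK (boolean)

Result: VALID

VALID


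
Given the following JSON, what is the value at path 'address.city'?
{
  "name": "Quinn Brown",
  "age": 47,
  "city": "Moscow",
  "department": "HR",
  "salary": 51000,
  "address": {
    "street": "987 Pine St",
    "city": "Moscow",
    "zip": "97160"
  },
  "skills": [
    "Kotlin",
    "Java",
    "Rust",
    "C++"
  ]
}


Query: address.city
Path: address -> city
Value: Moscow

Moscow


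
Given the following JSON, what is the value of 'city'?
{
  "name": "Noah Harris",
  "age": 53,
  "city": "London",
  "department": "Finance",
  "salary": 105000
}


Looking up field 'city'
Value: London

London


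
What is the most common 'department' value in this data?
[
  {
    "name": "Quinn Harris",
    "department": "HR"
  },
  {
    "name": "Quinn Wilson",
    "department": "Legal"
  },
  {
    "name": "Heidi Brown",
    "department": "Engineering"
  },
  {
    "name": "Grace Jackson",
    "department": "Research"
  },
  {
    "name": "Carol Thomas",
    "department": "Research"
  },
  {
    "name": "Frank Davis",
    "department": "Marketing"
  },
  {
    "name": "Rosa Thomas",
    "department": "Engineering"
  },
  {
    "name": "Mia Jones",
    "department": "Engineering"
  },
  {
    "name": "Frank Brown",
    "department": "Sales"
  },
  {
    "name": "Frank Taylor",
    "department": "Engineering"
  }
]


Counting 'department' values across 10 records:

  Engineering: 4 ####
  Research: 2 ##
  HR: 1 #
  Legal: 1 #
  Marketing: 1 #
  Sales: 1 #

Most common: Engineering (4 times)

Engineering (4 times)


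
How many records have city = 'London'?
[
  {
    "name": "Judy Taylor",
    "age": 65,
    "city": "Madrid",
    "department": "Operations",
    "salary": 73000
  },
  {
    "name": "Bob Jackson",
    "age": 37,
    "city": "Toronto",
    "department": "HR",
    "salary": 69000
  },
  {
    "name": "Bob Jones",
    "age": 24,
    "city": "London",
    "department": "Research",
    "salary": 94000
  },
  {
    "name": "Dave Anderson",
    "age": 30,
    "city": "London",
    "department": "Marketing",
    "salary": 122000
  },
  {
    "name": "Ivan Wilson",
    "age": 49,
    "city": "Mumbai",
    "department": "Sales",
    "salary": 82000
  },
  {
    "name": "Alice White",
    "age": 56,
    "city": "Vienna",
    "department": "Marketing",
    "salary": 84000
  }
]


Data: 6 records
Condition: city = 'London'

Checking each record:
  Judy Taylor: Madrid
  Bob Jackson: Toronto
  Bob Jones: London MATCH
  Dave Anderson: London MATCH
  Ivan Wilson: Mumbai
  Alice White: Vienna

Count: 2

2


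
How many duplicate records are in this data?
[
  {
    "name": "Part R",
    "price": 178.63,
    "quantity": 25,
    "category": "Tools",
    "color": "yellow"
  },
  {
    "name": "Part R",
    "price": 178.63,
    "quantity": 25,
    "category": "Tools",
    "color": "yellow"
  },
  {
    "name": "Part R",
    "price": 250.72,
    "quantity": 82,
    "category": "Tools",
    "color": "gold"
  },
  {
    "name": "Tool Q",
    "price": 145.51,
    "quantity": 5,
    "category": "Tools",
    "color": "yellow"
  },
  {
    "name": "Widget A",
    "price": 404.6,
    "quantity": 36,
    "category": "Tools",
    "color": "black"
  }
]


Checking 5 records for duplicates:

  Row 1: Part R ($178.63, qty 25)
  Row 2: Part R ($178.63, qty 25) <-- DUPLICATE
  Row 3: Part R ($250.72, qty 82)
  Row 4: Tool Q ($145.51, qty 5)
  Row 5: Widget A ($404.6, qty 36)

Duplicates found: 1
Unique records: 4

1 duplicates, 4 unique


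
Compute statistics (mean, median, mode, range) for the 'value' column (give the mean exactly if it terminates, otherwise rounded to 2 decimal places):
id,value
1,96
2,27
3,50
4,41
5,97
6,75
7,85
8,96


Data: [96, 27, 50, 41, 97, 75, 85, 96]
Count: 8
Sum: 567
Mean: 567/8 = 70.875
Sorted: [27, 41, 50, 75, 85, 96, 96, 97]
Median: 80.0
Mode: 96 (2 times)
Range: 97 - 27 = 70
Min: 27, Max: 97

mean=70.875, median=80.0, mode=96, range=70


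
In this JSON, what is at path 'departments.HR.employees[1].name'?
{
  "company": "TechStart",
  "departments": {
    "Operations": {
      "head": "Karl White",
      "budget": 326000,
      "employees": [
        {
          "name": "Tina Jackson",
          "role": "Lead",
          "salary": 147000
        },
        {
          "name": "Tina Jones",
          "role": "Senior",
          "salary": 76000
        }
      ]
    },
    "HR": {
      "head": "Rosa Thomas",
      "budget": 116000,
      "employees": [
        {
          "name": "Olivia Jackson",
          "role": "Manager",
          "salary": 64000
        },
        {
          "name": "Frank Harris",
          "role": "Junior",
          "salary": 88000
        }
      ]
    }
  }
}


Path: departments.HR.employees[1].name

Navigate:
  -> departments
  -> HR
  -> employees[1].name = 'Frank Harris'

Frank Harris
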